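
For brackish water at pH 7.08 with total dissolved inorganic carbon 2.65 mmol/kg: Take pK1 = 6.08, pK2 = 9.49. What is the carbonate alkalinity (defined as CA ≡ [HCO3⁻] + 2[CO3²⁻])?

CA = 2.42 mmol/kg

CA = [HCO3⁻] + 2[CO3²⁻] = (α₁ + 2α₂)·DIC
At pH 7.08: [H⁺]/K1 = 10^-1.00 = 0.10000, K2/[H⁺] = 10^-2.41 = 0.0038905
α₁ = 1/(1 + 0.10000 + 0.0038905) = 1/1.1039 = 0.9059; α₂ = α₁·K2/[H⁺] = 0.003524
α₁ + 2α₂ = 0.9129
CA = 0.9129 × 2.65 = 2.42 mmol/kg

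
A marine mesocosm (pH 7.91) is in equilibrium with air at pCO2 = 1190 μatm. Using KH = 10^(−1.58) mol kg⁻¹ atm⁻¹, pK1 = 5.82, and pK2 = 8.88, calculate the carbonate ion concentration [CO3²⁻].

[CO2*] = KH · pCO2 = 10^(−1.58) × 1190×10^-6 = 3.130×10^-5 mol/kg
α₀ = 1/(1 + K1/[H⁺] + K1K2/[H⁺]²) = 1/(1 + 10^+2.09 + 10^+1.12) = 0.007288
DIC = [CO2*]/α₀ = 3.130×10^-5 / 0.007288 = 4.295 mmol/kg
[CO3²⁻] = α₂·DIC; α₂ = 0.09608, so [CO3²⁻] = 0.09608 × 4.295 = 0.413 mmol/kg

[CO3²⁻] = 0.413 mmol/kg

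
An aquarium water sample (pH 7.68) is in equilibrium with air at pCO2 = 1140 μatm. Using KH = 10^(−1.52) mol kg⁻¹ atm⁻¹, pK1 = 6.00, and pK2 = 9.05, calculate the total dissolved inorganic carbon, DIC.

DIC = 1.75 mmol/kg

[CO2*] = KH · pCO2 = 10^(−1.52) × 1140×10^-6 = 3.443×10^-5 mol/kg
α₀ = 1/(1 + K1/[H⁺] + K1K2/[H⁺]²) = 1/(1 + 10^+1.68 + 10^+0.31) = 0.01964
DIC = [CO2*]/α₀ = 3.443×10^-5 / 0.01964 = 1.75 mmol/kg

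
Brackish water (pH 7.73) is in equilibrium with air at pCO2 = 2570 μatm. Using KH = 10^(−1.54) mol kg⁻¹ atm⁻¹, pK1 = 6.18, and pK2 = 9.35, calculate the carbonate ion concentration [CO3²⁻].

[CO3²⁻] = 0.0631 mmol/kg

[CO2*] = KH · pCO2 = 10^(−1.54) × 2570×10^-6 = 7.412×10^-5 mol/kg
α₀ = 1/(1 + K1/[H⁺] + K1K2/[H⁺]²) = 1/(1 + 10^+1.55 + 10^-0.07) = 0.02679
DIC = [CO2*]/α₀ = 7.412×10^-5 / 0.02679 = 2.767 mmol/kg
[CO3²⁻] = α₂·DIC; α₂ = 0.02280, so [CO3²⁻] = 0.02280 × 2.767 = 0.0631 mmol/kg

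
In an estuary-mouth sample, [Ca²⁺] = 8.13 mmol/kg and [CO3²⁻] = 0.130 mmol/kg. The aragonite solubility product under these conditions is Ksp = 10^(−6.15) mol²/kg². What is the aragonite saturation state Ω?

Ω = 1.49

Ksp = 10^(−6.15) = 7.079×10^-7
Ω = [Ca²⁺][CO3²⁻]/Ksp = (8.13×10^-3)(0.130×10^-3) / 7.079×10^-7 = 1.49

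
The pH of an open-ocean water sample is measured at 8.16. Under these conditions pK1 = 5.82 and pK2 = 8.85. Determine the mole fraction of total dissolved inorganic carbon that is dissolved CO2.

α₀ = 1 / (1 + K1/[H⁺] + K1K2/[H⁺]²) = 1 / (1 + 10^+2.34 + 10^+1.65)
   = 1 / (1 + 218.78 + 44.668) = 1/264.44 = 0.003782

α₀ = 0.00378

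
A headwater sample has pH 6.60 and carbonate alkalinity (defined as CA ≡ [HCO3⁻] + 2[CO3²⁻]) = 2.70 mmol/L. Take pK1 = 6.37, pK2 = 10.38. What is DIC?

CA = [HCO3⁻] + 2[CO3²⁻] = (α₁ + 2α₂)·DIC
At pH 6.60: [H⁺]/K1 = 10^-0.23 = 0.58884, K2/[H⁺] = 10^-3.78 = 0.00016596
α₁ = 1/(1 + 0.58884 + 0.00016596) = 1/1.5890 = 0.6293; α₂ = α₁·K2/[H⁺] = 0.0001044
α₁ + 2α₂ = 0.6295
DIC = CA / (α₁ + 2α₂) = 2.70 / 0.6295 = 4.29 mmol/L

DIC = 4.29 mmol/L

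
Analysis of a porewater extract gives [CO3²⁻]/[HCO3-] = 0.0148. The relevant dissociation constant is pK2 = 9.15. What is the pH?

pH = 7.32

From K2 = [H⁺][CO3²⁻]/[HCO3-]:  pH = pK2 + log₁₀([CO3²⁻]/[HCO3-])
log₁₀(0.0148) = -1.830
pH = 9.15 + (-1.830) = 7.32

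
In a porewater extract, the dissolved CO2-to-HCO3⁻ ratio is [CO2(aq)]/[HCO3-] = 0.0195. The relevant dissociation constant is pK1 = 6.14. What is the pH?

From K1 = [H⁺][HCO3-]/[CO2(aq)]:  pH = pK1 − log₁₀([CO2(aq)]/[HCO3-])
log₁₀(0.0195) = -1.710
pH = 6.14 − (-1.710) = 7.85

pH = 7.85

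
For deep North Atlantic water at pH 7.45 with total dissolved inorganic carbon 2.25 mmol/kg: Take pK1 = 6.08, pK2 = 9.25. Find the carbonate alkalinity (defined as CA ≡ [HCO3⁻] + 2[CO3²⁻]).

CA = 2.19 mmol/kg

CA = [HCO3⁻] + 2[CO3²⁻] = (α₁ + 2α₂)·DIC
At pH 7.45: [H⁺]/K1 = 10^-1.37 = 0.042658, K2/[H⁺] = 10^-1.80 = 0.015849
α₁ = 1/(1 + 0.042658 + 0.015849) = 1/1.0585 = 0.9447; α₂ = α₁·K2/[H⁺] = 0.01497
α₁ + 2α₂ = 0.9747
CA = 0.9747 × 2.25 = 2.19 mmol/kg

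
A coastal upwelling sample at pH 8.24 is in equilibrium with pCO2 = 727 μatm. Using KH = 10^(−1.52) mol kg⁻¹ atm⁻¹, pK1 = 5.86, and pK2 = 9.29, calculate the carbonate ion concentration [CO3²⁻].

[CO3²⁻] = 0.469 mmol/kg

[CO2*] = KH · pCO2 = 10^(−1.52) × 727×10^-6 = 2.196×10^-5 mol/kg
α₀ = 1/(1 + K1/[H⁺] + K1K2/[H⁺]²) = 1/(1 + 10^+2.38 + 10^+1.33) = 0.003813
DIC = [CO2*]/α₀ = 2.196×10^-5 / 0.003813 = 5.758 mmol/kg
[CO3²⁻] = α₂·DIC; α₂ = 0.08152, so [CO3²⁻] = 0.08152 × 5.758 = 0.469 mmol/kg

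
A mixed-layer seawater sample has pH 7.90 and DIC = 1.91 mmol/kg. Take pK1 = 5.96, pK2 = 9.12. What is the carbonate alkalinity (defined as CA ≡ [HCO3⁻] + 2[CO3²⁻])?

CA = 2.00 mmol/kg

CA = [HCO3⁻] + 2[CO3²⁻] = (α₁ + 2α₂)·DIC
At pH 7.90: [H⁺]/K1 = 10^-1.94 = 0.011482, K2/[H⁺] = 10^-1.22 = 0.060256
α₁ = 1/(1 + 0.011482 + 0.060256) = 1/1.0717 = 0.9331; α₂ = α₁·K2/[H⁺] = 0.05622
α₁ + 2α₂ = 1.0455
CA = 1.0455 × 1.91 = 2.00 mmol/kg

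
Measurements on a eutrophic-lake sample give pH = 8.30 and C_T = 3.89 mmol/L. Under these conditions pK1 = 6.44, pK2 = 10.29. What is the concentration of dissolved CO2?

[CO2*] = 0.0524 mmol/L

α₀ = 1 / (1 + K1/[H⁺] + K1K2/[H⁺]²) = 1 / (1 + 10^+1.86 + 10^-0.13)
   = 1 / (1 + 72.444 + 0.74131) = 1/74.185 = 0.01348
[CO2*] = α₀ × DIC = 0.01348 × 3.89 = 0.0524 mmol/L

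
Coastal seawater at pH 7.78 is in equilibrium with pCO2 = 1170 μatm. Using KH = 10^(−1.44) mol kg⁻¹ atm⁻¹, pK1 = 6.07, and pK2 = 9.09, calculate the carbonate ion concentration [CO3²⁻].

[CO3²⁻] = 0.107 mmol/kg

[CO2*] = KH · pCO2 = 10^(−1.44) × 1170×10^-6 = 4.248×10^-5 mol/kg
α₀ = 1/(1 + K1/[H⁺] + K1K2/[H⁺]²) = 1/(1 + 10^+1.71 + 10^+0.40) = 0.01825
DIC = [CO2*]/α₀ = 4.248×10^-5 / 0.01825 = 2.328 mmol/kg
[CO3²⁻] = α₂·DIC; α₂ = 0.04584, so [CO3²⁻] = 0.04584 × 2.328 = 0.107 mmol/kg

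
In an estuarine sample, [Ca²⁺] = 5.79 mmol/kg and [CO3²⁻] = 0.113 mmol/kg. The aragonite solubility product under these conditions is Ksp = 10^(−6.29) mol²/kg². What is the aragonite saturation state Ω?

Ksp = 10^(−6.29) = 5.129×10^-7
Ω = [Ca²⁺][CO3²⁻]/Ksp = (5.79×10^-3)(0.113×10^-3) / 5.129×10^-7 = 1.28

Ω = 1.28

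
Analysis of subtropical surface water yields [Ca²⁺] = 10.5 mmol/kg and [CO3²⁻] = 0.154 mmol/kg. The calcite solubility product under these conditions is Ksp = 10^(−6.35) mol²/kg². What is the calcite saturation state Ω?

Ksp = 10^(−6.35) = 4.467×10^-7
Ω = [Ca²⁺][CO3²⁻]/Ksp = (10.5×10^-3)(0.154×10^-3) / 4.467×10^-7 = 3.62

Ω = 3.62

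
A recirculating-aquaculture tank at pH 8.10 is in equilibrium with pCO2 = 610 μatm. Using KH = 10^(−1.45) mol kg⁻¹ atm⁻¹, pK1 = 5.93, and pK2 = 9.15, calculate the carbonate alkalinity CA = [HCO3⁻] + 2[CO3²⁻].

[CO2*] = KH · pCO2 = 10^(−1.45) × 610×10^-6 = 2.164×10^-5 mol/kg
α₀ = 1/(1 + K1/[H⁺] + K1K2/[H⁺]²) = 1/(1 + 10^+2.17 + 10^+1.12) = 0.006169
DIC = [CO2*]/α₀ = 2.164×10^-5 / 0.006169 = 3.508 mmol/kg
CA = (α₁ + 2α₂)·DIC = (0.9125 + 2×0.08133) × 3.508 = 3.77 mmol/kg

CA = 3.77 mmol/kg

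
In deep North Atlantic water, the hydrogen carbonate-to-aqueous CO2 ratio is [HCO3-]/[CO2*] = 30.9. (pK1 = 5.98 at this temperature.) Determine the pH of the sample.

pH = 7.47

From K1 = [H⁺][HCO3-]/[CO2*]:  pH = pK1 + log₁₀([HCO3-]/[CO2*])
log₁₀(30.9) = +1.490
pH = 5.98 + (+1.490) = 7.47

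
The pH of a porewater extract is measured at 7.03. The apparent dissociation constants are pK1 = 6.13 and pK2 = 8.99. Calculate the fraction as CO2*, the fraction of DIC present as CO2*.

α₀ = 1 / (1 + K1/[H⁺] + K1K2/[H⁺]²) = 1 / (1 + 10^+0.90 + 10^-1.06)
   = 1 / (1 + 7.9433 + 0.087096) = 1/9.0304 = 0.1107

α₀ = 0.111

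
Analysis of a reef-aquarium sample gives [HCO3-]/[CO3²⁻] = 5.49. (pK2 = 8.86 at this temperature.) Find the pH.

From K2 = [H⁺][CO3²⁻]/[HCO3-]:  pH = pK2 − log₁₀([HCO3-]/[CO3²⁻])
log₁₀(5.49) = +0.740
pH = 8.86 − (+0.740) = 8.12

pH = 8.12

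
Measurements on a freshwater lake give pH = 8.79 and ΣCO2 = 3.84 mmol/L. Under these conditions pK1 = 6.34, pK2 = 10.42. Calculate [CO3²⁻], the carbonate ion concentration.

[CO3²⁻] = 0.0877 mmol/L

α₂ = 1 / (1 + [H⁺]/K2 + [H⁺]²/(K1K2)) = 1 / (1 + 10^+1.63 + 10^-0.82)
   = 1 / (1 + 42.658 + 0.15136) = 1/43.809 = 0.02283
[CO3²⁻] = α₂ × DIC = 0.02283 × 3.84 = 0.0877 mmol/L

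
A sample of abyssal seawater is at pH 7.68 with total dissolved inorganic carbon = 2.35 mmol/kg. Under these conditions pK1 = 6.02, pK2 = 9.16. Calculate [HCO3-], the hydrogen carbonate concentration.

α₁ = 1 / (1 + [H⁺]/K1 + K2/[H⁺]) = 1 / (1 + 10^-1.66 + 10^-1.48)
   = 1 / (1 + 0.021878 + 0.033113) = 1/1.0550 = 0.9479
[HCO3⁻] = α₁ × DIC = 0.9479 × 2.35 = 2.23 mmol/kg

[HCO3⁻] = 2.23 mmol/kg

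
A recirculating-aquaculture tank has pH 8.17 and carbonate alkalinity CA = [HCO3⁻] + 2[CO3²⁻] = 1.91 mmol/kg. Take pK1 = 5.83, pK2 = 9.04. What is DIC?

DIC = 1.71 mmol/kg

CA = [HCO3⁻] + 2[CO3²⁻] = (α₁ + 2α₂)·DIC
At pH 8.17: [H⁺]/K1 = 10^-2.34 = 0.0045709, K2/[H⁺] = 10^-0.87 = 0.13490
α₁ = 1/(1 + 0.0045709 + 0.13490) = 1/1.1395 = 0.8776; α₂ = α₁·K2/[H⁺] = 0.1184
α₁ + 2α₂ = 1.1144
DIC = CA / (α₁ + 2α₂) = 1.91 / 1.1144 = 1.71 mmol/kg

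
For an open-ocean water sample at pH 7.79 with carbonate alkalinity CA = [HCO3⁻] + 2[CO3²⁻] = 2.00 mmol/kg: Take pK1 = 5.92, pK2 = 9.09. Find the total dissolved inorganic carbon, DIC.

CA = [HCO3⁻] + 2[CO3²⁻] = (α₁ + 2α₂)·DIC
At pH 7.79: [H⁺]/K1 = 10^-1.87 = 0.013490, K2/[H⁺] = 10^-1.30 = 0.050119
α₁ = 1/(1 + 0.013490 + 0.050119) = 1/1.0636 = 0.9402; α₂ = α₁·K2/[H⁺] = 0.04712
α₁ + 2α₂ = 1.0344
DIC = CA / (α₁ + 2α₂) = 2.00 / 1.0344 = 1.93 mmol/kg

DIC = 1.93 mmol/kg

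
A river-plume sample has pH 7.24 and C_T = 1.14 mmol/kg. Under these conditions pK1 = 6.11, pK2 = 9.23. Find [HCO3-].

α₁ = 1 / (1 + [H⁺]/K1 + K2/[H⁺]) = 1 / (1 + 10^-1.13 + 10^-1.99)
   = 1 / (1 + 0.074131 + 0.010233) = 1/1.0844 = 0.9222
[HCO3⁻] = α₁ × DIC = 0.9222 × 1.14 = 1.05 mmol/kg

[HCO3⁻] = 1.05 mmol/kg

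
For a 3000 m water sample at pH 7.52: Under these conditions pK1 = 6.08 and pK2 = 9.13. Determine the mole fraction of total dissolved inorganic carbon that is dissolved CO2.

α₀ = 0.0342

α₀ = 1 / (1 + K1/[H⁺] + K1K2/[H⁺]²) = 1 / (1 + 10^+1.44 + 10^-0.17)
   = 1 / (1 + 27.542 + 0.67608) = 1/29.218 = 0.03423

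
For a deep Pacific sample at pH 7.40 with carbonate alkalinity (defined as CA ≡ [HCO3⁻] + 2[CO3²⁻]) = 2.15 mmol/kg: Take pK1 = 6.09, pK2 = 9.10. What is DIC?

CA = [HCO3⁻] + 2[CO3²⁻] = (α₁ + 2α₂)·DIC
At pH 7.40: [H⁺]/K1 = 10^-1.31 = 0.048978, K2/[H⁺] = 10^-1.70 = 0.019953
α₁ = 1/(1 + 0.048978 + 0.019953) = 1/1.0689 = 0.9355; α₂ = α₁·K2/[H⁺] = 0.01867
α₁ + 2α₂ = 0.9728
DIC = CA / (α₁ + 2α₂) = 2.15 / 0.9728 = 2.21 mmol/kg

DIC = 2.21 mmol/kg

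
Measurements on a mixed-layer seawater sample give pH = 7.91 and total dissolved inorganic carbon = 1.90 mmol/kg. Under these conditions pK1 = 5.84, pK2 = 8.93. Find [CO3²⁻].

[CO3²⁻] = 0.164 mmol/kg

α₂ = 1 / (1 + [H⁺]/K2 + [H⁺]²/(K1K2)) = 1 / (1 + 10^+1.02 + 10^-1.05)
   = 1 / (1 + 10.471 + 0.089125) = 1/11.560 = 0.08650
[CO3²⁻] = α₂ × DIC = 0.08650 × 1.90 = 0.164 mmol/kg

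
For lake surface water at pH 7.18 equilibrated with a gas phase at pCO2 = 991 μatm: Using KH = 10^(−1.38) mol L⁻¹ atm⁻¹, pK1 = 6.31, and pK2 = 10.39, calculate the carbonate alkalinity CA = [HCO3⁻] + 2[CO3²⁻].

CA = 0.307 mmol/L

[CO2*] = KH · pCO2 = 10^(−1.38) × 991×10^-6 = 4.131×10^-5 mol/L
α₀ = 1/(1 + K1/[H⁺] + K1K2/[H⁺]²) = 1/(1 + 10^+0.87 + 10^-2.34) = 0.1188
DIC = [CO2*]/α₀ = 4.131×10^-5 / 0.1188 = 0.3477 mmol/L
CA = (α₁ + 2α₂)·DIC = (0.8807 + 2×0.0005430) × 0.3477 = 0.307 mmol/L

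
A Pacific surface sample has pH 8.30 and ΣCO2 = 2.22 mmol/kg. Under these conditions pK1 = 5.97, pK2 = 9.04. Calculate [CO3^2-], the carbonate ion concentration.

α₂ = 1 / (1 + [H⁺]/K2 + [H⁺]²/(K1K2)) = 1 / (1 + 10^+0.74 + 10^-1.59)
   = 1 / (1 + 5.4954 + 0.025704) = 1/6.5211 = 0.1533
[CO3²⁻] = α₂ × DIC = 0.1533 × 2.22 = 0.340 mmol/kg

[CO3²⁻] = 0.340 mmol/kg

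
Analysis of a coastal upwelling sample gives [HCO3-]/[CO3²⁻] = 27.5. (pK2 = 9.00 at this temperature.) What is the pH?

pH = 7.56

From K2 = [H⁺][CO3²⁻]/[HCO3-]:  pH = pK2 − log₁₀([HCO3-]/[CO3²⁻])
log₁₀(27.5) = +1.439
pH = 9.00 − (+1.439) = 7.56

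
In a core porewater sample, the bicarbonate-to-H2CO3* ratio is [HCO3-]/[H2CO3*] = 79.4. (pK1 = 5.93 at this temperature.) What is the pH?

pH = 7.83

From K1 = [H⁺][HCO3-]/[H2CO3*]:  pH = pK1 + log₁₀([HCO3-]/[H2CO3*])
log₁₀(79.4) = +1.900
pH = 5.93 + (+1.900) = 7.83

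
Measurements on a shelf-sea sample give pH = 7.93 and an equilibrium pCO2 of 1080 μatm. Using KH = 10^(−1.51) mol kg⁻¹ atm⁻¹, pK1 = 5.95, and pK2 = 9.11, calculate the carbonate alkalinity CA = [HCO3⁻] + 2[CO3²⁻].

[CO2*] = KH · pCO2 = 10^(−1.51) × 1080×10^-6 = 3.338×10^-5 mol/kg
α₀ = 1/(1 + K1/[H⁺] + K1K2/[H⁺]²) = 1/(1 + 10^+1.98 + 10^+0.80) = 0.009727
DIC = [CO2*]/α₀ = 3.338×10^-5 / 0.009727 = 3.431 mmol/kg
CA = (α₁ + 2α₂)·DIC = (0.9289 + 2×0.06137) × 3.431 = 3.61 mmol/kg

CA = 3.61 mmol/kg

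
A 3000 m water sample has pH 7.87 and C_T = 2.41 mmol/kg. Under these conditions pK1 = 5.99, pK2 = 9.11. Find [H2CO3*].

[CO2*] = 0.0297 mmol/kg

α₀ = 1 / (1 + K1/[H⁺] + K1K2/[H⁺]²) = 1 / (1 + 10^+1.88 + 10^+0.64)
   = 1 / (1 + 75.858 + 4.3652) = 1/81.223 = 0.01231
[CO2*] = α₀ × DIC = 0.01231 × 2.41 = 0.0297 mmol/kg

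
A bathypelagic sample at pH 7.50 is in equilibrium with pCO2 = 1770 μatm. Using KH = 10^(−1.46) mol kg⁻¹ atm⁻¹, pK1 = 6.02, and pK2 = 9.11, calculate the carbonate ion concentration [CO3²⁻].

[CO2*] = KH · pCO2 = 10^(−1.46) × 1770×10^-6 = 6.137×10^-5 mol/kg
α₀ = 1/(1 + K1/[H⁺] + K1K2/[H⁺]²) = 1/(1 + 10^+1.48 + 10^-0.13) = 0.03131
DIC = [CO2*]/α₀ = 6.137×10^-5 / 0.03131 = 1.960 mmol/kg
[CO3²⁻] = α₂·DIC; α₂ = 0.02321, so [CO3²⁻] = 0.02321 × 1.960 = 0.0455 mmol/kg

[CO3²⁻] = 0.0455 mmol/kg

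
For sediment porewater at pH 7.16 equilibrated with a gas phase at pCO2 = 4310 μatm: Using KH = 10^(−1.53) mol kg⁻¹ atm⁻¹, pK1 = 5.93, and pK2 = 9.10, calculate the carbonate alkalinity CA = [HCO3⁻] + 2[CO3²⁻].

[CO2*] = KH · pCO2 = 10^(−1.53) × 4310×10^-6 = 1.272×10^-4 mol/kg
α₀ = 1/(1 + K1/[H⁺] + K1K2/[H⁺]²) = 1/(1 + 10^+1.23 + 10^-0.71) = 0.05501
DIC = [CO2*]/α₀ = 1.272×10^-4 / 0.05501 = 2.312 mmol/kg
CA = (α₁ + 2α₂)·DIC = (0.9343 + 2×0.01073) × 2.312 = 2.21 mmol/kg

CA = 2.21 mmol/kg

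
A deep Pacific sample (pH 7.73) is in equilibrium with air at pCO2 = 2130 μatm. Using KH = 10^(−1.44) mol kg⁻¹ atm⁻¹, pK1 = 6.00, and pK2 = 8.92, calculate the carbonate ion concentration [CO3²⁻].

[CO3²⁻] = 0.268 mmol/kg

[CO2*] = KH · pCO2 = 10^(−1.44) × 2130×10^-6 = 7.734×10^-5 mol/kg
α₀ = 1/(1 + K1/[H⁺] + K1K2/[H⁺]²) = 1/(1 + 10^+1.73 + 10^+0.54) = 0.01719
DIC = [CO2*]/α₀ = 7.734×10^-5 / 0.01719 = 4.499 mmol/kg
[CO3²⁻] = α₂·DIC; α₂ = 0.05961, so [CO3²⁻] = 0.05961 × 4.499 = 0.268 mmol/kg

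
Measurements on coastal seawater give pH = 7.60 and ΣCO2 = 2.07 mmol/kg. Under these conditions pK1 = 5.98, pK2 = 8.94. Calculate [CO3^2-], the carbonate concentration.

[CO3²⁻] = 0.0885 mmol/kg

α₂ = 1 / (1 + [H⁺]/K2 + [H⁺]²/(K1K2)) = 1 / (1 + 10^+1.34 + 10^-0.28)
   = 1 / (1 + 21.878 + 0.52481) = 1/23.402 = 0.04273
[CO3²⁻] = α₂ × DIC = 0.04273 × 2.07 = 0.0885 mmol/kg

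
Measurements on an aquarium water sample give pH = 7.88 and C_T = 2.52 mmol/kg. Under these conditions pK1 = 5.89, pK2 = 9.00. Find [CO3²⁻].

[CO3²⁻] = 0.176 mmol/kg

α₂ = 1 / (1 + [H⁺]/K2 + [H⁺]²/(K1K2)) = 1 / (1 + 10^+1.12 + 10^-0.87)
   = 1 / (1 + 13.183 + 0.13490) = 1/14.317 = 0.06984
[CO3²⁻] = α₂ × DIC = 0.06984 × 2.52 = 0.176 mmol/kg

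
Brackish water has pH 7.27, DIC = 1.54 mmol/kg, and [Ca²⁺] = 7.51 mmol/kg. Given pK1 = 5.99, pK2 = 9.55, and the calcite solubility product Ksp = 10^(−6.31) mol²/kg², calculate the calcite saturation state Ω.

Ω = 0.117

α₂ = 1 / (1 + [H⁺]/K2 + [H⁺]²/(K1K2)) = 1 / (1 + 10^+2.28 + 10^+1.00)
   = 1 / (1 + 190.55 + 10.000) = 1/201.55 = 0.004962
[CO3²⁻] = α₂ × DIC = 0.004962 × 1.54 = 0.007641 mmol/kg = 7.641 μmol/kg
Ksp = 10^(−6.31) = 4.898×10^-7
Ω = [Ca²⁺][CO3²⁻]/Ksp = (7.51×10^-3)(7.641×10^-6) / 4.898×10^-7 = 0.117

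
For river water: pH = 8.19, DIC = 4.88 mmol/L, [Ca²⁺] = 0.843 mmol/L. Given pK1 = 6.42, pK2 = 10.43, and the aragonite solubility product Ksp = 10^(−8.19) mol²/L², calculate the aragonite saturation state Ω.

Ω = 3.58

α₂ = 1 / (1 + [H⁺]/K2 + [H⁺]²/(K1K2)) = 1 / (1 + 10^+2.24 + 10^+0.47)
   = 1 / (1 + 173.78 + 2.9512) = 1/177.73 = 0.005626
[CO3²⁻] = α₂ × DIC = 0.005626 × 4.88 = 0.02746 mmol/L
Ksp = 10^(−8.19) = 6.457×10^-9
Ω = [Ca²⁺][CO3²⁻]/Ksp = (0.843×10^-3)(2.746×10^-5) / 6.457×10^-9 = 3.58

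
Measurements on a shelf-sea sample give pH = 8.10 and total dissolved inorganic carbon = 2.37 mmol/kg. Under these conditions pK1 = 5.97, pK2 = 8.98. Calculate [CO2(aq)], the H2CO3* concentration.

α₀ = 1 / (1 + K1/[H⁺] + K1K2/[H⁺]²) = 1 / (1 + 10^+2.13 + 10^+1.25)
   = 1 / (1 + 134.90 + 17.783) = 1/153.68 = 0.006507
[CO2*] = α₀ × DIC = 0.006507 × 2.37 = 0.0154 mmol/kg = 15.4 μmol/kg

[CO2*] = 15.4 μmol/kg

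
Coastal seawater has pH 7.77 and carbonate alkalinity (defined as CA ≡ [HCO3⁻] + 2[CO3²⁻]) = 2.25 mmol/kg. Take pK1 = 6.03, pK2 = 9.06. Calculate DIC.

DIC = 2.18 mmol/kg

CA = [HCO3⁻] + 2[CO3²⁻] = (α₁ + 2α₂)·DIC
At pH 7.77: [H⁺]/K1 = 10^-1.74 = 0.018197, K2/[H⁺] = 10^-1.29 = 0.051286
α₁ = 1/(1 + 0.018197 + 0.051286) = 1/1.0695 = 0.9350; α₂ = α₁·K2/[H⁺] = 0.04795
α₁ + 2α₂ = 1.0309
DIC = CA / (α₁ + 2α₂) = 2.25 / 1.0309 = 2.18 mmol/kg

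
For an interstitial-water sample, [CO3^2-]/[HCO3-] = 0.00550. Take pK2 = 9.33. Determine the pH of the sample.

pH = 7.07

From K2 = [H⁺][CO3^2-]/[HCO3-]:  pH = pK2 + log₁₀([CO3^2-]/[HCO3-])
log₁₀(0.00550) = -2.260
pH = 9.33 + (-2.260) = 7.07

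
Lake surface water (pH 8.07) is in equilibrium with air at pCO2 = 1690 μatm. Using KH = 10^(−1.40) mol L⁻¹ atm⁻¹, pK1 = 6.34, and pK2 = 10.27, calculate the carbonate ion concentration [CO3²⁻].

[CO3²⁻] = 0.0228 mmol/L

[CO2*] = KH · pCO2 = 10^(−1.40) × 1690×10^-6 = 6.728×10^-5 mol/L
α₀ = 1/(1 + K1/[H⁺] + K1K2/[H⁺]²) = 1/(1 + 10^+1.73 + 10^-0.47) = 0.01817
DIC = [CO2*]/α₀ = 6.728×10^-5 / 0.01817 = 3.703 mmol/L
[CO3²⁻] = α₂·DIC; α₂ = 0.006156, so [CO3²⁻] = 0.006156 × 3.703 = 0.0228 mmol/L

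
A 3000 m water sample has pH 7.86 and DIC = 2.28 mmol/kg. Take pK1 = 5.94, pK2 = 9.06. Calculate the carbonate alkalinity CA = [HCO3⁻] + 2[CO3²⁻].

CA = [HCO3⁻] + 2[CO3²⁻] = (α₁ + 2α₂)·DIC
At pH 7.86: [H⁺]/K1 = 10^-1.92 = 0.012023, K2/[H⁺] = 10^-1.20 = 0.063096
α₁ = 1/(1 + 0.012023 + 0.063096) = 1/1.0751 = 0.9301; α₂ = α₁·K2/[H⁺] = 0.05869
α₁ + 2α₂ = 1.0475
CA = 1.0475 × 2.28 = 2.39 mmol/kg

CA = 2.39 mmol/kg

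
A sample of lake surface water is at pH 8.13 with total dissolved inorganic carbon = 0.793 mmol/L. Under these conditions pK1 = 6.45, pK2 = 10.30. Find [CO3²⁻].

α₂ = 1 / (1 + [H⁺]/K2 + [H⁺]²/(K1K2)) = 1 / (1 + 10^+2.17 + 10^+0.49)
   = 1 / (1 + 147.91 + 3.0903) = 1/152.00 = 0.006579
[CO3²⁻] = α₂ × DIC = 0.006579 × 0.793 = 0.00522 mmol/L = 5.22 μmol/L

[CO3²⁻] = 5.22 μmol/L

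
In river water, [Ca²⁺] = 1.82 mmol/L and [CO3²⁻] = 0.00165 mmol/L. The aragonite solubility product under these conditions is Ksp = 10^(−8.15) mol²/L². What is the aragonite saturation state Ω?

Ω = 0.424

Ksp = 10^(−8.15) = 7.079×10^-9
Ω = [Ca²⁺][CO3²⁻]/Ksp = (1.82×10^-3)(0.00165×10^-3) / 7.079×10^-9 = 0.424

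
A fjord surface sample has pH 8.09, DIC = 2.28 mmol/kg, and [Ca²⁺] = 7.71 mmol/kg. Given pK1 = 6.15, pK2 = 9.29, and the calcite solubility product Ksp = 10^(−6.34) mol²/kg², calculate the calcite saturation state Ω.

α₂ = 1 / (1 + [H⁺]/K2 + [H⁺]²/(K1K2)) = 1 / (1 + 10^+1.20 + 10^-0.74)
   = 1 / (1 + 15.849 + 0.18197) = 1/17.031 = 0.05872
[CO3²⁻] = α₂ × DIC = 0.05872 × 2.28 = 0.1339 mmol/kg
Ksp = 10^(−6.34) = 4.571×10^-7
Ω = [Ca²⁺][CO3²⁻]/Ksp = (7.71×10^-3)(1.339×10^-4) / 4.571×10^-7 = 2.26

Ω = 2.26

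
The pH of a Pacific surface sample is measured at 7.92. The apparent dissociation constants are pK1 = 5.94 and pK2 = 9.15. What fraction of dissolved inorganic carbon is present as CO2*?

α₀ = 0.00979

α₀ = 1 / (1 + K1/[H⁺] + K1K2/[H⁺]²) = 1 / (1 + 10^+1.98 + 10^+0.75)
   = 1 / (1 + 95.499 + 5.6234) = 1/102.12 = 0.009792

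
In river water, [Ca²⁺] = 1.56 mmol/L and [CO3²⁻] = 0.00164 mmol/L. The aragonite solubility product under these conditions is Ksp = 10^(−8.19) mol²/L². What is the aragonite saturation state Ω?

Ksp = 10^(−8.19) = 6.457×10^-9
Ω = [Ca²⁺][CO3²⁻]/Ksp = (1.56×10^-3)(0.00164×10^-3) / 6.457×10^-9 = 0.396

Ω = 0.396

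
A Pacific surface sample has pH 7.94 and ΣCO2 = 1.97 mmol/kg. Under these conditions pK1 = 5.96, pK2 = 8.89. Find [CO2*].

α₀ = 1 / (1 + K1/[H⁺] + K1K2/[H⁺]²) = 1 / (1 + 10^+1.98 + 10^+1.03)
   = 1 / (1 + 95.499 + 10.715) = 1/107.21 = 0.009327
[CO2*] = α₀ × DIC = 0.009327 × 1.97 = 0.0184 mmol/kg = 18.4 μmol/kg

[CO2*] = 18.4 μmol/kg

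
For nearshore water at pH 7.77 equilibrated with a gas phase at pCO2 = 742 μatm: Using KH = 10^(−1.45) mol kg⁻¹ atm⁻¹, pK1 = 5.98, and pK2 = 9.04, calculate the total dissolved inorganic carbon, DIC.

[CO2*] = KH · pCO2 = 10^(−1.45) × 742×10^-6 = 2.633×10^-5 mol/kg
α₀ = 1/(1 + K1/[H⁺] + K1K2/[H⁺]²) = 1/(1 + 10^+1.79 + 10^+0.52) = 0.01516
DIC = [CO2*]/α₀ = 2.633×10^-5 / 0.01516 = 1.74 mmol/kg

DIC = 1.74 mmol/kg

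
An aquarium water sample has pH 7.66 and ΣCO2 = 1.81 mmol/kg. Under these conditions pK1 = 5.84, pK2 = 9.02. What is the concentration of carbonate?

α₂ = 1 / (1 + [H⁺]/K2 + [H⁺]²/(K1K2)) = 1 / (1 + 10^+1.36 + 10^-0.46)
   = 1 / (1 + 22.909 + 0.34674) = 1/24.255 = 0.04123
[CO3²⁻] = α₂ × DIC = 0.04123 × 1.81 = 0.0746 mmol/kg

[CO3²⁻] = 0.0746 mmol/kg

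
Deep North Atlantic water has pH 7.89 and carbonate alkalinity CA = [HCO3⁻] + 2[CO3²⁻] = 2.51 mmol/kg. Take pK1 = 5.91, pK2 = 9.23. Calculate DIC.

CA = [HCO3⁻] + 2[CO3²⁻] = (α₁ + 2α₂)·DIC
At pH 7.89: [H⁺]/K1 = 10^-1.98 = 0.010471, K2/[H⁺] = 10^-1.34 = 0.045709
α₁ = 1/(1 + 0.010471 + 0.045709) = 1/1.0562 = 0.9468; α₂ = α₁·K2/[H⁺] = 0.04328
α₁ + 2α₂ = 1.0334
DIC = CA / (α₁ + 2α₂) = 2.51 / 1.0334 = 2.43 mmol/kg

DIC = 2.43 mmol/kg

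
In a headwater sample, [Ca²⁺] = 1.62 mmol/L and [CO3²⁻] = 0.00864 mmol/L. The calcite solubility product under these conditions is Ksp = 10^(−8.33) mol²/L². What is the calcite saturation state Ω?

Ω = 2.99

Ksp = 10^(−8.33) = 4.677×10^-9
Ω = [Ca²⁺][CO3²⁻]/Ksp = (1.62×10^-3)(0.00864×10^-3) / 4.677×10^-9 = 2.99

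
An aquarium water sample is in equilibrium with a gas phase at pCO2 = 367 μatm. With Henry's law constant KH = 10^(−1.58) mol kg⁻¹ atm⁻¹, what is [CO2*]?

[CO2*] = 9.65 μmol/kg

KH = 10^(−1.58) = 2.630×10^-2 mol kg⁻¹ atm⁻¹
[CO2*] = KH · pCO2 = 2.630×10^-2 × 367×10^-6 atm = 9.65×10^-6 mol/kg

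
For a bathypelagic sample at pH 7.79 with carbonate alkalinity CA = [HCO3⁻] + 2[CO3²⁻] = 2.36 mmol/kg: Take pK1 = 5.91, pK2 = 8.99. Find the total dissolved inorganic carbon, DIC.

CA = [HCO3⁻] + 2[CO3²⁻] = (α₁ + 2α₂)·DIC
At pH 7.79: [H⁺]/K1 = 10^-1.88 = 0.013183, K2/[H⁺] = 10^-1.20 = 0.063096
α₁ = 1/(1 + 0.013183 + 0.063096) = 1/1.0763 = 0.9291; α₂ = α₁·K2/[H⁺] = 0.05862
α₁ + 2α₂ = 1.0464
DIC = CA / (α₁ + 2α₂) = 2.36 / 1.0464 = 2.26 mmol/kg

DIC = 2.26 mmol/kg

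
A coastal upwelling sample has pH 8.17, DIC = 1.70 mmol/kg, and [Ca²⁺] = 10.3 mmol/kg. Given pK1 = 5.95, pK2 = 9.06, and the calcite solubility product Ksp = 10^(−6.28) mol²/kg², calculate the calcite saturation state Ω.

Ω = 3.79

α₂ = 1 / (1 + [H⁺]/K2 + [H⁺]²/(K1K2)) = 1 / (1 + 10^+0.89 + 10^-1.33)
   = 1 / (1 + 7.7625 + 0.046774) = 1/8.8092 = 0.1135
[CO3²⁻] = α₂ × DIC = 0.1135 × 1.70 = 0.1930 mmol/kg
Ksp = 10^(−6.28) = 5.248×10^-7
Ω = [Ca²⁺][CO3²⁻]/Ksp = (10.3×10^-3)(1.930×10^-4) / 5.248×10^-7 = 3.79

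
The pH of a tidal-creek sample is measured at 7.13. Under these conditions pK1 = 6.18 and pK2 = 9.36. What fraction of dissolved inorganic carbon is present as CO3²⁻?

α₂ = 0.00527

α₂ = 1 / (1 + [H⁺]/K2 + [H⁺]²/(K1K2)) = 1 / (1 + 10^+2.23 + 10^+1.28)
   = 1 / (1 + 169.82 + 19.055) = 1/189.88 = 0.005267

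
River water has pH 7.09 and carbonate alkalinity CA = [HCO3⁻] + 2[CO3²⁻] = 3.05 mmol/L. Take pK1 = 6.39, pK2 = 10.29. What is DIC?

DIC = 3.66 mmol/L

CA = [HCO3⁻] + 2[CO3²⁻] = (α₁ + 2α₂)·DIC
At pH 7.09: [H⁺]/K1 = 10^-0.70 = 0.19953, K2/[H⁺] = 10^-3.20 = 0.00063096
α₁ = 1/(1 + 0.19953 + 0.00063096) = 1/1.2002 = 0.8332; α₂ = α₁·K2/[H⁺] = 0.0005257
α₁ + 2α₂ = 0.8343
DIC = CA / (α₁ + 2α₂) = 3.05 / 0.8343 = 3.66 mmol/L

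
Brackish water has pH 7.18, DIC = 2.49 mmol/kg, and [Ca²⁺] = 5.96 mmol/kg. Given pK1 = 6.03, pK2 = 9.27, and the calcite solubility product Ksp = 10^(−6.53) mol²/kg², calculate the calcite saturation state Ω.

α₂ = 1 / (1 + [H⁺]/K2 + [H⁺]²/(K1K2)) = 1 / (1 + 10^+2.09 + 10^+0.94)
   = 1 / (1 + 123.03 + 8.7096) = 1/132.74 = 0.007534
[CO3²⁻] = α₂ × DIC = 0.007534 × 2.49 = 0.01876 mmol/kg = 18.76 μmol/kg
Ksp = 10^(−6.53) = 2.951×10^-7
Ω = [Ca²⁺][CO3²⁻]/Ksp = (5.96×10^-3)(1.876×10^-5) / 2.951×10^-7 = 0.379

Ω = 0.379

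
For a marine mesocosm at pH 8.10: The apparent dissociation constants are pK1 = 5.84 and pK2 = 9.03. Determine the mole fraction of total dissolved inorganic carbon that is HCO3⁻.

α₁ = 1 / (1 + [H⁺]/K1 + K2/[H⁺]) = 1 / (1 + 10^-2.26 + 10^-0.93)
   = 1 / (1 + 0.0054954 + 0.11749) = 1/1.1230 = 0.8905

α₁ = 0.890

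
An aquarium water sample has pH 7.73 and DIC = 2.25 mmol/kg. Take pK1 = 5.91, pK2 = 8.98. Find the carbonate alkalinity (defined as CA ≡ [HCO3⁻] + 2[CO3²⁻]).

CA = 2.34 mmol/kg

CA = [HCO3⁻] + 2[CO3²⁻] = (α₁ + 2α₂)·DIC
At pH 7.73: [H⁺]/K1 = 10^-1.82 = 0.015136, K2/[H⁺] = 10^-1.25 = 0.056234
α₁ = 1/(1 + 0.015136 + 0.056234) = 1/1.0714 = 0.9334; α₂ = α₁·K2/[H⁺] = 0.05249
α₁ + 2α₂ = 1.0384
CA = 1.0384 × 2.25 = 2.34 mmol/kg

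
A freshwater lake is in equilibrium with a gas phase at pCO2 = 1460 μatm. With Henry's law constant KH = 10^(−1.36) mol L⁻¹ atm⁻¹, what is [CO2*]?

KH = 10^(−1.36) = 4.365×10^-2 mol L⁻¹ atm⁻¹
[CO2*] = KH · pCO2 = 4.365×10^-2 × 1460×10^-6 atm = 6.37×10^-5 mol/L

[CO2*] = 63.7 μmol/L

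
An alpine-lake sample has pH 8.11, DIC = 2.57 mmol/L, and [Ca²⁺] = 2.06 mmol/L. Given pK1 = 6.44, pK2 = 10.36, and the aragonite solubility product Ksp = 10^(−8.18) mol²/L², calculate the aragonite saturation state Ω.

α₂ = 1 / (1 + [H⁺]/K2 + [H⁺]²/(K1K2)) = 1 / (1 + 10^+2.25 + 10^+0.58)
   = 1 / (1 + 177.83 + 3.8019) = 1/182.63 = 0.005476
[CO3²⁻] = α₂ × DIC = 0.005476 × 2.57 = 0.01407 mmol/L = 14.07 μmol/L
Ksp = 10^(−8.18) = 6.607×10^-9
Ω = [Ca²⁺][CO3²⁻]/Ksp = (2.06×10^-3)(1.407×10^-5) / 6.607×10^-9 = 4.39

Ω = 4.39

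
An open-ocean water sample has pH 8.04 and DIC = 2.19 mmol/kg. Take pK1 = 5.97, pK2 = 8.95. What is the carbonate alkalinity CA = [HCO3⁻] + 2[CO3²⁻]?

CA = 2.41 mmol/kg

CA = [HCO3⁻] + 2[CO3²⁻] = (α₁ + 2α₂)·DIC
At pH 8.04: [H⁺]/K1 = 10^-2.07 = 0.0085114, K2/[H⁺] = 10^-0.91 = 0.12303
α₁ = 1/(1 + 0.0085114 + 0.12303) = 1/1.1315 = 0.8838; α₂ = α₁·K2/[H⁺] = 0.1087
α₁ + 2α₂ = 1.1012
CA = 1.1012 × 2.19 = 2.41 mmol/kg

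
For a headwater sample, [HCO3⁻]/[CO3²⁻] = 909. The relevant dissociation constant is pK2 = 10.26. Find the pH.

From K2 = [H⁺][CO3²⁻]/[HCO3⁻]:  pH = pK2 − log₁₀([HCO3⁻]/[CO3²⁻])
log₁₀(909) = +2.959
pH = 10.26 − (+2.959) = 7.30

pH = 7.30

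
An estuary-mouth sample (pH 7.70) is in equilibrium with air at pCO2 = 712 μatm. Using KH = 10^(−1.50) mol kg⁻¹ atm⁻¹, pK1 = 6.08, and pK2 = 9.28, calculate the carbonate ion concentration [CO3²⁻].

[CO3²⁻] = 0.0247 mmol/kg

[CO2*] = KH · pCO2 = 10^(−1.50) × 712×10^-6 = 2.252×10^-5 mol/kg
α₀ = 1/(1 + K1/[H⁺] + K1K2/[H⁺]²) = 1/(1 + 10^+1.62 + 10^+0.04) = 0.02284
DIC = [CO2*]/α₀ = 2.252×10^-5 / 0.02284 = 0.9858 mmol/kg
[CO3²⁻] = α₂·DIC; α₂ = 0.02504, so [CO3²⁻] = 0.02504 × 0.9858 = 0.0247 mmol/kg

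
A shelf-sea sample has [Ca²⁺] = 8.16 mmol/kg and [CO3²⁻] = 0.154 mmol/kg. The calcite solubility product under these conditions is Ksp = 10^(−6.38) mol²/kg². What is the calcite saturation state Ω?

Ksp = 10^(−6.38) = 4.169×10^-7
Ω = [Ca²⁺][CO3²⁻]/Ksp = (8.16×10^-3)(0.154×10^-3) / 4.169×10^-7 = 3.01

Ω = 3.01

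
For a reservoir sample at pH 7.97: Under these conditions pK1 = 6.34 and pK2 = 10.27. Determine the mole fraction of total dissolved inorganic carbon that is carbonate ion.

α₂ = 0.00487

α₂ = 1 / (1 + [H⁺]/K2 + [H⁺]²/(K1K2)) = 1 / (1 + 10^+2.30 + 10^+0.67)
   = 1 / (1 + 199.53 + 4.6774) = 1/205.20 = 0.004873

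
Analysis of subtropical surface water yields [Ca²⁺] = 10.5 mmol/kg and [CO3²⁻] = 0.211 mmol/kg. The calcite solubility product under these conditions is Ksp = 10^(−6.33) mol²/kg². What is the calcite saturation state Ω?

Ω = 4.74

Ksp = 10^(−6.33) = 4.677×10^-7
Ω = [Ca²⁺][CO3²⁻]/Ksp = (10.5×10^-3)(0.211×10^-3) / 4.677×10^-7 = 4.74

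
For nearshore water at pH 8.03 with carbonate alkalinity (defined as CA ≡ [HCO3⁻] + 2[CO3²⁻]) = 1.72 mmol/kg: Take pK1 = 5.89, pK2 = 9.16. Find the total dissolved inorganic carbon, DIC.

DIC = 1.62 mmol/kg

CA = [HCO3⁻] + 2[CO3²⁻] = (α₁ + 2α₂)·DIC
At pH 8.03: [H⁺]/K1 = 10^-2.14 = 0.0072444, K2/[H⁺] = 10^-1.13 = 0.074131
α₁ = 1/(1 + 0.0072444 + 0.074131) = 1/1.0814 = 0.9247; α₂ = α₁·K2/[H⁺] = 0.06855
α₁ + 2α₂ = 1.0619
DIC = CA / (α₁ + 2α₂) = 1.72 / 1.0619 = 1.62 mmol/kg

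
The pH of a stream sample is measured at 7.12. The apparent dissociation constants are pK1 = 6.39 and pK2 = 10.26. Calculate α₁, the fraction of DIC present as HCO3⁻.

α₁ = 1 / (1 + [H⁺]/K1 + K2/[H⁺]) = 1 / (1 + 10^-0.73 + 10^-3.14)
   = 1 / (1 + 0.18621 + 0.00072444) = 1/1.1869 = 0.8425

α₁ = 0.843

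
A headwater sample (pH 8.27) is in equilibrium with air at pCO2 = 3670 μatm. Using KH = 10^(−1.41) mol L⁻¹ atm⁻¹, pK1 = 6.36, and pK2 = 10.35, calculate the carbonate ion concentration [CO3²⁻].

[CO3²⁻] = 0.0965 mmol/L

[CO2*] = KH · pCO2 = 10^(−1.41) × 3670×10^-6 = 1.428×10^-4 mol/L
α₀ = 1/(1 + K1/[H⁺] + K1K2/[H⁺]²) = 1/(1 + 10^+1.91 + 10^-0.17) = 0.01205
DIC = [CO2*]/α₀ = 1.428×10^-4 / 0.01205 = 11.84 mmol/L
[CO3²⁻] = α₂·DIC; α₂ = 0.008150, so [CO3²⁻] = 0.008150 × 11.84 = 0.0965 mmol/L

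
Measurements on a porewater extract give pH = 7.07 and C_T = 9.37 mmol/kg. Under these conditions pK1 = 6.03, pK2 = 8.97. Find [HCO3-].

α₁ = 1 / (1 + [H⁺]/K1 + K2/[H⁺]) = 1 / (1 + 10^-1.04 + 10^-1.90)
   = 1 / (1 + 0.091201 + 0.012589) = 1/1.1038 = 0.9060
[HCO3⁻] = α₁ × DIC = 0.9060 × 9.37 = 8.49 mmol/kg

[HCO3⁻] = 8.49 mmol/kg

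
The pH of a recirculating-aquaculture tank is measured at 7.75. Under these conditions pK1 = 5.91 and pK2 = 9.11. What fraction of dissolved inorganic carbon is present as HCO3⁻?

α₁ = 1 / (1 + [H⁺]/K1 + K2/[H⁺]) = 1 / (1 + 10^-1.84 + 10^-1.36)
   = 1 / (1 + 0.014454 + 0.043652) = 1/1.0581 = 0.9451

α₁ = 0.945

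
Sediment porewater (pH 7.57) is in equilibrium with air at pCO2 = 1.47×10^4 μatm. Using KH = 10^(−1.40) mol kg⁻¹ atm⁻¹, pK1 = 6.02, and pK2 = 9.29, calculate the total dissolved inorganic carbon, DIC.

[CO2*] = KH · pCO2 = 10^(−1.40) × 1.47×10^4×10^-6 = 5.852×10^-4 mol/kg
α₀ = 1/(1 + K1/[H⁺] + K1K2/[H⁺]²) = 1/(1 + 10^+1.55 + 10^-0.17) = 0.02691
DIC = [CO2*]/α₀ = 5.852×10^-4 / 0.02691 = 21.7 mmol/kg

DIC = 21.7 mmol/kg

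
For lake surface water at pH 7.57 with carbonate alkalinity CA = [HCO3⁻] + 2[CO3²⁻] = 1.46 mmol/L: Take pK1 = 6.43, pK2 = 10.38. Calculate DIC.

DIC = 1.56 mmol/L

CA = [HCO3⁻] + 2[CO3²⁻] = (α₁ + 2α₂)·DIC
At pH 7.57: [H⁺]/K1 = 10^-1.14 = 0.072444, K2/[H⁺] = 10^-2.81 = 0.0015488
α₁ = 1/(1 + 0.072444 + 0.0015488) = 1/1.0740 = 0.9311; α₂ = α₁·K2/[H⁺] = 0.001442
α₁ + 2α₂ = 0.9340
DIC = CA / (α₁ + 2α₂) = 1.46 / 0.9340 = 1.56 mmol/L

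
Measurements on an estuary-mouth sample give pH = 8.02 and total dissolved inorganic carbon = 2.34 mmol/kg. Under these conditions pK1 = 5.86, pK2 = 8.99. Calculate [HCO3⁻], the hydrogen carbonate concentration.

α₁ = 1 / (1 + [H⁺]/K1 + K2/[H⁺]) = 1 / (1 + 10^-2.16 + 10^-0.97)
   = 1 / (1 + 0.0069183 + 0.10715) = 1/1.1141 = 0.8976
[HCO3⁻] = α₁ × DIC = 0.8976 × 2.34 = 2.10 mmol/kg

[HCO3⁻] = 2.10 mmol/kg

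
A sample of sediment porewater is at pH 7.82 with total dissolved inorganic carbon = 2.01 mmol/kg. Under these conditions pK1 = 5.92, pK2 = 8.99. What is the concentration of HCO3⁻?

α₁ = 1 / (1 + [H⁺]/K1 + K2/[H⁺]) = 1 / (1 + 10^-1.90 + 10^-1.17)
   = 1 / (1 + 0.012589 + 0.067608) = 1/1.0802 = 0.9258
[HCO3⁻] = α₁ × DIC = 0.9258 × 2.01 = 1.86 mmol/kg

[HCO3⁻] = 1.86 mmol/kg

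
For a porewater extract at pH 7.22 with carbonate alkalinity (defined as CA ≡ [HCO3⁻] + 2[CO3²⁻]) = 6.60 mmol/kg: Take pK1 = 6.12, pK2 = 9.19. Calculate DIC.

CA = [HCO3⁻] + 2[CO3²⁻] = (α₁ + 2α₂)·DIC
At pH 7.22: [H⁺]/K1 = 10^-1.10 = 0.079433, K2/[H⁺] = 10^-1.97 = 0.010715
α₁ = 1/(1 + 0.079433 + 0.010715) = 1/1.0901 = 0.9173; α₂ = α₁·K2/[H⁺] = 0.009829
α₁ + 2α₂ = 0.9370
DIC = CA / (α₁ + 2α₂) = 6.60 / 0.9370 = 7.04 mmol/kg

DIC = 7.04 mmol/kg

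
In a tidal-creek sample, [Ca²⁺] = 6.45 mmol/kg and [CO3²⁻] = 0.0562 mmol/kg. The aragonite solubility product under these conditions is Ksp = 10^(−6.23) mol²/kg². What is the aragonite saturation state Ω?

Ksp = 10^(−6.23) = 5.888×10^-7
Ω = [Ca²⁺][CO3²⁻]/Ksp = (6.45×10^-3)(0.0562×10^-3) / 5.888×10^-7 = 0.616

Ω = 0.616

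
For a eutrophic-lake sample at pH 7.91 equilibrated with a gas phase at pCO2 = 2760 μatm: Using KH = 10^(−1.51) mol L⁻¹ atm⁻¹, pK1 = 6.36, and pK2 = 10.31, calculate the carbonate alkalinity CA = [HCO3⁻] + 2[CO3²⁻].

[CO2*] = KH · pCO2 = 10^(−1.51) × 2760×10^-6 = 8.529×10^-5 mol/L
α₀ = 1/(1 + K1/[H⁺] + K1K2/[H⁺]²) = 1/(1 + 10^+1.55 + 10^-0.85) = 0.02731
DIC = [CO2*]/α₀ = 8.529×10^-5 / 0.02731 = 3.124 mmol/L
CA = (α₁ + 2α₂)·DIC = (0.9688 + 2×0.003857) × 3.124 = 3.05 mmol/L

CA = 3.05 mmol/L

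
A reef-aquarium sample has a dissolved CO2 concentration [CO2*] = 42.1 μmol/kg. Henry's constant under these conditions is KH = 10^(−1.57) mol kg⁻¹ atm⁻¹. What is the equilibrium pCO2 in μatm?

pCO2 = 1560 μatm

KH = 10^(−1.57) = 2.692×10^-2 mol kg⁻¹ atm⁻¹
pCO2 = [CO2*]/KH = 42.1×10^-6 / 2.692×10^-2 = 1.56×10^-3 atm = 1560 μatm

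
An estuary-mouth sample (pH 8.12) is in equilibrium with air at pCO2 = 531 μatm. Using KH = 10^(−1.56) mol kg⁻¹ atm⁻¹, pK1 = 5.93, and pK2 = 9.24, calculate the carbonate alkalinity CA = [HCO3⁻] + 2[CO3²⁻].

CA = 2.61 mmol/kg

[CO2*] = KH · pCO2 = 10^(−1.56) × 531×10^-6 = 1.462×10^-5 mol/kg
α₀ = 1/(1 + K1/[H⁺] + K1K2/[H⁺]²) = 1/(1 + 10^+2.19 + 10^+1.07) = 0.005965
DIC = [CO2*]/α₀ = 1.462×10^-5 / 0.005965 = 2.452 mmol/kg
CA = (α₁ + 2α₂)·DIC = (0.9239 + 2×0.07009) × 2.452 = 2.61 mmol/kg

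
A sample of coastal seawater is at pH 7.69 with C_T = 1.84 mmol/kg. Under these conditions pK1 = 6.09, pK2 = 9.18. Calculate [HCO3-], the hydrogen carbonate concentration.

α₁ = 1 / (1 + [H⁺]/K1 + K2/[H⁺]) = 1 / (1 + 10^-1.60 + 10^-1.49)
   = 1 / (1 + 0.025119 + 0.032359) = 1/1.0575 = 0.9456
[HCO3⁻] = α₁ × DIC = 0.9456 × 1.84 = 1.74 mmol/kg

[HCO3⁻] = 1.74 mmol/kg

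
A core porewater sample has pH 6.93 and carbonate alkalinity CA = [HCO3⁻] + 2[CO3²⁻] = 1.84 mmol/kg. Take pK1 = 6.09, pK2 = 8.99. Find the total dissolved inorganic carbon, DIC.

DIC = 2.09 mmol/kg

CA = [HCO3⁻] + 2[CO3²⁻] = (α₁ + 2α₂)·DIC
At pH 6.93: [H⁺]/K1 = 10^-0.84 = 0.14454, K2/[H⁺] = 10^-2.06 = 0.0087096
α₁ = 1/(1 + 0.14454 + 0.0087096) = 1/1.1533 = 0.8671; α₂ = α₁·K2/[H⁺] = 0.007552
α₁ + 2α₂ = 0.8822
DIC = CA / (α₁ + 2α₂) = 1.84 / 0.8822 = 2.09 mmol/kg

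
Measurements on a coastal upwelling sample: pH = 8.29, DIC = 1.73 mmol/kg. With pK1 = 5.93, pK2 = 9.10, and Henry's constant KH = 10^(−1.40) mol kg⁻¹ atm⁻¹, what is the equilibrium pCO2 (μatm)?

α₀ = 1 / (1 + K1/[H⁺] + K1K2/[H⁺]²) = 1 / (1 + 10^+2.36 + 10^+1.55)
   = 1 / (1 + 229.09 + 35.481) = 1/265.57 = 0.003766
[CO2*] = α₀ × DIC = 0.003766 × 1.73 = 0.006514 mmol/kg = 6.514 μmol/kg
pCO2 = [CO2*]/KH = 6.514×10^-6 / 3.981×10^-2 = 164 μatm

pCO2 = 164 μatm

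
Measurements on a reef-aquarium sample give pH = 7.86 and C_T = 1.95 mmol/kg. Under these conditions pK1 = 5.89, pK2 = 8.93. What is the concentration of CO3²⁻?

α₂ = 1 / (1 + [H⁺]/K2 + [H⁺]²/(K1K2)) = 1 / (1 + 10^+1.07 + 10^-0.90)
   = 1 / (1 + 11.749 + 0.12589) = 1/12.875 = 0.07767
[CO3²⁻] = α₂ × DIC = 0.07767 × 1.95 = 0.151 mmol/kg

[CO3²⁻] = 0.151 mmol/kg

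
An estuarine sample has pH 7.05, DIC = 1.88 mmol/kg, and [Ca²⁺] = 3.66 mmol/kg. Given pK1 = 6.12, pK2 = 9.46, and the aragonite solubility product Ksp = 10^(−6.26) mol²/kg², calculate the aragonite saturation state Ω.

α₂ = 1 / (1 + [H⁺]/K2 + [H⁺]²/(K1K2)) = 1 / (1 + 10^+2.41 + 10^+1.48)
   = 1 / (1 + 257.04 + 30.200) = 1/288.24 = 0.003469
[CO3²⁻] = α₂ × DIC = 0.003469 × 1.88 = 0.006522 mmol/kg = 6.522 μmol/kg
Ksp = 10^(−6.26) = 5.495×10^-7
Ω = [Ca²⁺][CO3²⁻]/Ksp = (3.66×10^-3)(6.522×10^-6) / 5.495×10^-7 = 0.0434

Ω = 0.0434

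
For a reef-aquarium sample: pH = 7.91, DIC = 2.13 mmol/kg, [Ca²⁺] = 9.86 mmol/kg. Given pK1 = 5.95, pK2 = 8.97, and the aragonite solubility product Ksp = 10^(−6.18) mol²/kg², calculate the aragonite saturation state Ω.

Ω = 2.52

α₂ = 1 / (1 + [H⁺]/K2 + [H⁺]²/(K1K2)) = 1 / (1 + 10^+1.06 + 10^-0.90)
   = 1 / (1 + 11.482 + 0.12589) = 1/12.607 = 0.07932
[CO3²⁻] = α₂ × DIC = 0.07932 × 2.13 = 0.1689 mmol/kg
Ksp = 10^(−6.18) = 6.607×10^-7
Ω = [Ca²⁺][CO3²⁻]/Ksp = (9.86×10^-3)(1.689×10^-4) / 6.607×10^-7 = 2.52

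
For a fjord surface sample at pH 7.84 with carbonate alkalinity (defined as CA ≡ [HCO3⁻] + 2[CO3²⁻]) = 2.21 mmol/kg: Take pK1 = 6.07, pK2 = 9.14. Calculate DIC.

CA = [HCO3⁻] + 2[CO3²⁻] = (α₁ + 2α₂)·DIC
At pH 7.84: [H⁺]/K1 = 10^-1.77 = 0.016982, K2/[H⁺] = 10^-1.30 = 0.050119
α₁ = 1/(1 + 0.016982 + 0.050119) = 1/1.0671 = 0.9371; α₂ = α₁·K2/[H⁺] = 0.04697
α₁ + 2α₂ = 1.0311
DIC = CA / (α₁ + 2α₂) = 2.21 / 1.0311 = 2.14 mmol/kg

DIC = 2.14 mmol/kg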